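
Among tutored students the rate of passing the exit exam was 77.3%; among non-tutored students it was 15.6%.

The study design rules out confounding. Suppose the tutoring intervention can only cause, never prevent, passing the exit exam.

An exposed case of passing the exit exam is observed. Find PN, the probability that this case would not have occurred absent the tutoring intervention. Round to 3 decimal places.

PN ≈ 0.798

p₁ = 0.773, p₀ = 0.156.
Under exogeneity and monotonicity, PN = (p₁ − p₀) / p₁.
PN = (0.773 − 0.156) / 0.773 = 0.617 / 0.773 ≈ 0.7982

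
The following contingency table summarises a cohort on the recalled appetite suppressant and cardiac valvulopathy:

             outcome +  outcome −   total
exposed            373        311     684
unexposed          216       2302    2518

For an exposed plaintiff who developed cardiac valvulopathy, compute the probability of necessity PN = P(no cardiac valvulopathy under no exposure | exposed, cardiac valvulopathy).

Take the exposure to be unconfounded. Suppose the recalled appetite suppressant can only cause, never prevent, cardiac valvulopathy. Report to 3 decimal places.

p₁ = P(outcome | exposed) = 373/684 = 0.54532
p₀ = P(outcome | unexposed) = 216/2518 = 0.085782
Under exogeneity and monotonicity, PN = (p₁ − p₀)/p₁.
PN = (0.54532 − 0.085782) / 0.54532 ≈ 0.8427

PN ≈ 0.843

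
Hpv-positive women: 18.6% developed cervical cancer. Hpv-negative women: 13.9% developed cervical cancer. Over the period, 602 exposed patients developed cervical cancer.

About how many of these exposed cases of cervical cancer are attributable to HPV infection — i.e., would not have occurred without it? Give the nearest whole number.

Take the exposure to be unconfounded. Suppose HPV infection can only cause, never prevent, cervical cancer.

about 152 cases

p₁ = 0.186, p₀ = 0.139.
PN = (p₁ − p₀)/p₁ = (0.186 − 0.139) / 0.186 ≈ 0.25269.
Attributable cases ≈ PN × (exposed cases) = 0.25269 × 602 ≈ 152.12.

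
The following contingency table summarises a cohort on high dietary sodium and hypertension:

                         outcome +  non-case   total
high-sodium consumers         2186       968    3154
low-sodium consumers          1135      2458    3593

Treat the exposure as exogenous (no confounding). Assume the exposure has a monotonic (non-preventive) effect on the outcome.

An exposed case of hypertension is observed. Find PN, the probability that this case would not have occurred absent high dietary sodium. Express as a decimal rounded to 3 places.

PN ≈ 0.544

p₁ = P(outcome | exposed) = 2186/3154 = 0.69309
p₀ = P(outcome | unexposed) = 1135/3593 = 0.31589
Under exogeneity and monotonicity, PN = (p₁ − p₀) / p₁.
PN = (0.69309 − 0.31589) / 0.69309 = 0.3772 / 0.69309 ≈ 0.5442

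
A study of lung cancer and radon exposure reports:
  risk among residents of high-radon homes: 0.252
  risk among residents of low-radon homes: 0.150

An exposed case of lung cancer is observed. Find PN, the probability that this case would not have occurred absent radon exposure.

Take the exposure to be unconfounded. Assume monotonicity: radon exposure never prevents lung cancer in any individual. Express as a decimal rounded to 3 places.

PN ≈ 0.405

Let p₁ = 0.252, p₀ = 0.15.
Under exogeneity and monotonicity, PN = (p₁ − p₀) / p₁.
PN = (0.252 − 0.15) / 0.252 = 0.102 / 0.252 ≈ 0.4048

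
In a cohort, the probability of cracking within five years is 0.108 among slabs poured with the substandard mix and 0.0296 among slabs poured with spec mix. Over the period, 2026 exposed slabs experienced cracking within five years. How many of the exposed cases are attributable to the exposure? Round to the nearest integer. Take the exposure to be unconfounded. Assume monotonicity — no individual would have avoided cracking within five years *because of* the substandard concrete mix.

Let p₁ = 0.108, p₀ = 0.0296.
PN = (p₁ − p₀)/p₁ = (0.108 − 0.0296) / 0.108 ≈ 0.72593.
Attributable cases ≈ PN × (exposed cases) = 0.72593 × 2026 ≈ 1470.73.

about 1471 cases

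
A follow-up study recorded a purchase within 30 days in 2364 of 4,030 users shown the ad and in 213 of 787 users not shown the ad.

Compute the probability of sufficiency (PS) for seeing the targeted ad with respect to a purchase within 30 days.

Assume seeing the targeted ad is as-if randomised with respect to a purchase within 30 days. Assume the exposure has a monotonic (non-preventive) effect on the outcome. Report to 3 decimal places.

PS ≈ 0.433

p₁ = P(outcome | exposed) = 2364/4030 = 0.5866
p₀ = P(outcome | unexposed) = 213/787 = 0.27065
Under exogeneity and monotonicity, PS = (p₁ − p₀) / (1 − p₀).
PS = (0.5866 − 0.27065) / (1 − 0.27065) = 0.31595 / 0.72935 ≈ 0.4332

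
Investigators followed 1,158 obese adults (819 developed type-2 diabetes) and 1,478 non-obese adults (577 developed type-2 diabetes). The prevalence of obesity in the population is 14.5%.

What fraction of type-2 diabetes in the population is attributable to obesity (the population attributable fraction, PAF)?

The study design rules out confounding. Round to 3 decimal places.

p₁ = P(outcome | exposed) = 819/1158 = 0.70725
p₀ = P(outcome | unexposed) = 577/1478 = 0.39039
Overall risk P(Y=1) = π·p₁ + (1−π)·p₀ = 0.145×0.70725 + 0.855×0.39039 = 0.43634.
Under exogeneity, PAF = [P(Y=1) − p₀] / P(Y=1).
PAF = (0.43634 − 0.39039) / 0.43634 ≈ 0.1053

PAF ≈ 0.105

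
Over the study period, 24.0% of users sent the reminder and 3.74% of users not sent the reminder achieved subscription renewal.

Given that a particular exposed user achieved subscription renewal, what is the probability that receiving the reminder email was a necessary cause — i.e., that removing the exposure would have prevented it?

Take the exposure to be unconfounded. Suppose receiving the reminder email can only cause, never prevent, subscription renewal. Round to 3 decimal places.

p₁ = 0.24, p₀ = 0.0374.
Under exogeneity and monotonicity, PN = (p₁ − p₀) / p₁.
PN = (0.24 − 0.0374) / 0.24 = 0.2026 / 0.24 ≈ 0.8442

PN ≈ 0.844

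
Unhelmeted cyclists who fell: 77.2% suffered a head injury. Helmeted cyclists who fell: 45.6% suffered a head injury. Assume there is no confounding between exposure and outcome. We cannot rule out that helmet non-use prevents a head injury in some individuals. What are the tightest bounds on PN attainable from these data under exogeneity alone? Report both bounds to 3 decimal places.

0.409 ≤ PN ≤ 0.705

p₁ = 0.772, p₀ = 0.456.
Under exogeneity alone the bounds on PN are max{0,(p₁−p₀)/p₁} ≤ PN ≤ min{1,(1−p₀)/p₁}.
  lower = (p₁ − p₀)/p₁ = 0.316 / 0.772 ≈ 0.4093
  upper = min{1, (1 − p₀)/p₁} = 0.544 / 0.772 ≈ 0.7047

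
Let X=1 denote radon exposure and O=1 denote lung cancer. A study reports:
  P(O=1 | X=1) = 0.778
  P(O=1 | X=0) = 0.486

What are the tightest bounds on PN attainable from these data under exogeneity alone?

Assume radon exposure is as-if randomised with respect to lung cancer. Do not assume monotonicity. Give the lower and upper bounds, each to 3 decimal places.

0.375 ≤ PN ≤ 0.661

Let p₁ = 0.778, p₀ = 0.486.
Under exogeneity alone the bounds on PN are max{0,(p₁−p₀)/p₁} ≤ PN ≤ min{1,(1−p₀)/p₁}.
  lower = (p₁ − p₀)/p₁ = 0.292 / 0.778 ≈ 0.3753
  upper = min{1, (1 − p₀)/p₁} = 0.514 / 0.778 ≈ 0.6607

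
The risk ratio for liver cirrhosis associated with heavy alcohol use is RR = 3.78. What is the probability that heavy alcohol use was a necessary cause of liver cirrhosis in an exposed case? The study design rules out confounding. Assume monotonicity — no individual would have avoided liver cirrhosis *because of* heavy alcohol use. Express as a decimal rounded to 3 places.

PN ≈ 0.735

Under exogeneity and monotonicity, PN = (RR − 1) / RR = 1 − 1/RR.
PN = (3.78 − 1) / 3.78 = 2.78 / 3.78 ≈ 0.7354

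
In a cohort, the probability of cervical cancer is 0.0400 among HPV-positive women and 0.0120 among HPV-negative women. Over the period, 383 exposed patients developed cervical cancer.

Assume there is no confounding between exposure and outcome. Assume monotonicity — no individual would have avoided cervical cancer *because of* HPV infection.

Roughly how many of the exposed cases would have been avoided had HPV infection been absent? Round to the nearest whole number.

Let p₁ = 0.04, p₀ = 0.012.
PN = (p₁ − p₀)/p₁ = (0.04 − 0.012) / 0.04 ≈ 0.70000.
Attributable cases ≈ PN × (exposed cases) = 0.70000 × 383 ≈ 268.10.

about 268 cases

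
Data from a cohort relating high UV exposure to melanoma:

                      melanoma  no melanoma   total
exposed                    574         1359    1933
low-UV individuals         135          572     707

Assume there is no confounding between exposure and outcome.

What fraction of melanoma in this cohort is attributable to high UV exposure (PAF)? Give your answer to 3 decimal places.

p₁ = P(outcome | exposed) = 574/1933 = 0.29695
p₀ = P(outcome | unexposed) = 135/707 = 0.19095
Exposure prevalence π = 1933/2640 = 0.7322; overall risk P(Y=1) = 0.26856.
Under exogeneity, PAF = [P(Y=1) − p₀]/P(Y=1).
PAF = (0.26856 − 0.19095) / 0.26856 ≈ 0.2890

PAF ≈ 0.289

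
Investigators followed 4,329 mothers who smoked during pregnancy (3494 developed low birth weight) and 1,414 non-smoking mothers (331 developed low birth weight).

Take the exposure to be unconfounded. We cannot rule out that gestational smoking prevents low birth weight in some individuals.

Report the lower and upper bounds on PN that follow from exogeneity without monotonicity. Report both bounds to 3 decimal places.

p₁ = P(outcome | exposed) = 3494/4329 = 0.80711
p₀ = P(outcome | unexposed) = 331/1414 = 0.23409
Under exogeneity alone the bounds on PN are max{0,(p₁−p₀)/p₁} ≤ PN ≤ min{1,(1−p₀)/p₁}.
  lower = (p₁ − p₀)/p₁ = 0.57303 / 0.80711 ≈ 0.7100
  upper = min{1, (1 − p₀)/p₁} = 0.76591 / 0.80711 ≈ 0.9490

0.710 ≤ PN ≤ 0.949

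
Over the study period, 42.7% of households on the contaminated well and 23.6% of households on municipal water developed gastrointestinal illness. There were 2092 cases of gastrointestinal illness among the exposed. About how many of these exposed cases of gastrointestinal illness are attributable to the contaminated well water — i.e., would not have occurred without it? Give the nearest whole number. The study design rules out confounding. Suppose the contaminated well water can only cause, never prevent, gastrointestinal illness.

about 936 cases

p₁ = 0.427, p₀ = 0.236.
PN = (p₁ − p₀)/p₁ = (0.427 − 0.236) / 0.427 ≈ 0.44731.
Attributable cases ≈ PN × (exposed cases) = 0.44731 × 2092 ≈ 935.77.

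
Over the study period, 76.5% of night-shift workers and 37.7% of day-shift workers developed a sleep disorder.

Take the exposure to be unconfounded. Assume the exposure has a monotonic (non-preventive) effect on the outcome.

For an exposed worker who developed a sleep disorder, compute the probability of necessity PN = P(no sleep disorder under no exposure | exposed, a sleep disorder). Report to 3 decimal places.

p₁ = 0.765, p₀ = 0.377.
Under exogeneity and monotonicity, PN = (p₁ − p₀) / p₁.
PN = (0.765 − 0.377) / 0.765 = 0.388 / 0.765 ≈ 0.5072

PN ≈ 0.507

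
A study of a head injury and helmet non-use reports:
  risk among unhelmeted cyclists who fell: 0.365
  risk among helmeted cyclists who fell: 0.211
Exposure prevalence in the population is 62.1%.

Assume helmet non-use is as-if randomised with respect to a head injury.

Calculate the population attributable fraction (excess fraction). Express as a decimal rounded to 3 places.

PAF ≈ 0.312

Let p₁ = 0.365, p₀ = 0.211.
Overall risk P(Y=1) = π·p₁ + (1−π)·p₀ = 0.621×0.365 + 0.379×0.211 = 0.30663.
Under exogeneity, PAF = [P(Y=1) − p₀] / P(Y=1).
PAF = (0.30663 − 0.211) / 0.30663 ≈ 0.3119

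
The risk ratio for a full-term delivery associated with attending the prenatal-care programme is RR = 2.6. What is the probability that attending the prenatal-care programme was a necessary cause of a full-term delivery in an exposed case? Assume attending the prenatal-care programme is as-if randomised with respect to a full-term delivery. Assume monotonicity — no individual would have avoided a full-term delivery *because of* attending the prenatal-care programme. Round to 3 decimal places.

Under exogeneity and monotonicity, PN = (RR − 1) / RR = 1 − 1/RR.
PN = (2.6 − 1) / 2.6 = 1.6 / 2.6 ≈ 0.6154

PN ≈ 0.615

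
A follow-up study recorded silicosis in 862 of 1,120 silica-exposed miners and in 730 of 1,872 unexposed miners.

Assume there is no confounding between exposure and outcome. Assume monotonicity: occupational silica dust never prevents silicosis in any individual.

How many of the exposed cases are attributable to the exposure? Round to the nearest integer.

about 425 cases

p₁ = P(outcome | exposed) = 862/1120 = 0.76964
p₀ = P(outcome | unexposed) = 730/1872 = 0.38996
PN = (p₁ − p₀)/p₁ = (0.76964 − 0.38996) / 0.76964 ≈ 0.49333.
Attributable cases ≈ PN × (exposed cases) = 0.49333 × 862 ≈ 425.25.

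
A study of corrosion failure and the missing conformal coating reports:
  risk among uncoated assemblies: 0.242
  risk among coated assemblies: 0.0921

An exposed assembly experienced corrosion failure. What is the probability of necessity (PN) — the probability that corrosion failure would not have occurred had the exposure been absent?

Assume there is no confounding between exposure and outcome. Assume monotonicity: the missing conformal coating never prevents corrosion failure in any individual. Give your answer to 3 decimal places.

Let p₁ = 0.242, p₀ = 0.0921.
Under exogeneity and monotonicity, PN = (p₁ − p₀) / p₁.
PN = (0.242 − 0.0921) / 0.242 = 0.1499 / 0.242 ≈ 0.6194

PN ≈ 0.619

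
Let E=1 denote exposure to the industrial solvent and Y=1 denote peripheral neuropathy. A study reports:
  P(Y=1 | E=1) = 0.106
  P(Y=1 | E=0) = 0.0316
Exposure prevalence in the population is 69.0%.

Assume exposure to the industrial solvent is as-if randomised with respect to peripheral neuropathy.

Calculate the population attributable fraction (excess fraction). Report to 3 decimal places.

Let p₁ = 0.106, p₀ = 0.0316.
Overall risk P(Y=1) = π·p₁ + (1−π)·p₀ = 0.69×0.106 + 0.31×0.0316 = 0.082936.
Under exogeneity, PAF = [P(Y=1) − p₀] / P(Y=1).
PAF = (0.082936 − 0.0316) / 0.082936 ≈ 0.6190

PAF ≈ 0.619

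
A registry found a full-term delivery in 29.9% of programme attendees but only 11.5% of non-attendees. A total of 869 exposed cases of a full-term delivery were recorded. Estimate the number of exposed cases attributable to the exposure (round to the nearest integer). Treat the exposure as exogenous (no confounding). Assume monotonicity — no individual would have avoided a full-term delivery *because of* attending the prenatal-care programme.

p₁ = 0.299, p₀ = 0.115.
PN = (p₁ − p₀)/p₁ = (0.299 − 0.115) / 0.299 ≈ 0.61538.
Attributable cases ≈ PN × (exposed cases) = 0.61538 × 869 ≈ 534.77.

about 535 cases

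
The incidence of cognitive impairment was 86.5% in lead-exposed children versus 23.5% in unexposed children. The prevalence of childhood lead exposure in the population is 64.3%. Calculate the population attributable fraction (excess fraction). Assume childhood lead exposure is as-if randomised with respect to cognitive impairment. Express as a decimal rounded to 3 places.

PAF ≈ 0.633

p₁ = 0.865, p₀ = 0.235.
Overall risk P(Y=1) = π·p₁ + (1−π)·p₀ = 0.643×0.865 + 0.357×0.235 = 0.64009.
Under exogeneity, PAF = [P(Y=1) − p₀] / P(Y=1).
PAF = (0.64009 − 0.235) / 0.64009 ≈ 0.6329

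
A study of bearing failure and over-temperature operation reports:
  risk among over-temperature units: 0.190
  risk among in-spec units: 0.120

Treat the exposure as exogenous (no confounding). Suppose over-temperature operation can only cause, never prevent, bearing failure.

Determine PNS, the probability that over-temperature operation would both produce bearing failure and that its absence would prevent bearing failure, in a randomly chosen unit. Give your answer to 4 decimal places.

PNS ≈ 0.0700

Let p₁ = 0.19, p₀ = 0.12.
Under exogeneity and monotonicity, PNS = p₁ − p₀.
PNS = 0.19 − 0.12 = 0.07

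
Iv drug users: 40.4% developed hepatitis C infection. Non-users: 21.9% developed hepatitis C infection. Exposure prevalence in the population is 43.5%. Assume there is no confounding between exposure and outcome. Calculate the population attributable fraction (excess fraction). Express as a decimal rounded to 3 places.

PAF ≈ 0.269

p₁ = 0.404, p₀ = 0.219.
Overall risk P(Y=1) = π·p₁ + (1−π)·p₀ = 0.435×0.404 + 0.565×0.219 = 0.29947.
Under exogeneity, PAF = [P(Y=1) − p₀] / P(Y=1).
PAF = (0.29947 − 0.219) / 0.29947 ≈ 0.2687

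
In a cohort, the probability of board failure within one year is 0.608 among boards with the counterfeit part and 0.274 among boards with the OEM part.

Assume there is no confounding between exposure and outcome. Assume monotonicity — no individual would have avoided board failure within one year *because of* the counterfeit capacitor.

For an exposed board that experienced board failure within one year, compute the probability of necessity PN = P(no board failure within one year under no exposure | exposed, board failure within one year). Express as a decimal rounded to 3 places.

PN ≈ 0.549

Let p₁ = 0.608, p₀ = 0.274.
Under exogeneity and monotonicity, PN = (p₁ − p₀) / p₁.
PN = (0.608 − 0.274) / 0.608 = 0.334 / 0.608 ≈ 0.5493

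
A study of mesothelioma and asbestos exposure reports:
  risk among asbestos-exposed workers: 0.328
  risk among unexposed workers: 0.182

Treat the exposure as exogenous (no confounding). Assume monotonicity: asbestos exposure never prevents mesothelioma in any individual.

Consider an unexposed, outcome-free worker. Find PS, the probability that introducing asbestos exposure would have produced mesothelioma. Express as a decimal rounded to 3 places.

Let p₁ = 0.328, p₀ = 0.182.
Under exogeneity and monotonicity, PS = (p₁ − p₀) / (1 − p₀).
PS = (0.328 − 0.182) / (1 − 0.182) = 0.146 / 0.818 ≈ 0.1785

PS ≈ 0.178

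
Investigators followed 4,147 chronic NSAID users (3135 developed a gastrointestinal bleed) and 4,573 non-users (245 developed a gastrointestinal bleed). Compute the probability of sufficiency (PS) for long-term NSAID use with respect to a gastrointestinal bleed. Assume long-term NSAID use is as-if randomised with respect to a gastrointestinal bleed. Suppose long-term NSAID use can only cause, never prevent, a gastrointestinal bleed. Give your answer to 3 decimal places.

PS ≈ 0.742

p₁ = P(outcome | exposed) = 3135/4147 = 0.75597
p₀ = P(outcome | unexposed) = 245/4573 = 0.053575
Under exogeneity and monotonicity, PS = (p₁ − p₀) / (1 − p₀).
PS = (0.75597 − 0.053575) / (1 − 0.053575) = 0.70239 / 0.94642 ≈ 0.7422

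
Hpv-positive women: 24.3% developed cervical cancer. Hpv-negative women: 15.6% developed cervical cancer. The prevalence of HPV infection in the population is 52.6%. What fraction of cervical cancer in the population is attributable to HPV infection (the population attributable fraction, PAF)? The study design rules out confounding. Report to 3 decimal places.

p₁ = 0.243, p₀ = 0.156.
Overall risk P(Y=1) = π·p₁ + (1−π)·p₀ = 0.526×0.243 + 0.474×0.156 = 0.20176.
Under exogeneity, PAF = [P(Y=1) − p₀] / P(Y=1).
PAF = (0.20176 − 0.156) / 0.20176 ≈ 0.2268

PAF ≈ 0.227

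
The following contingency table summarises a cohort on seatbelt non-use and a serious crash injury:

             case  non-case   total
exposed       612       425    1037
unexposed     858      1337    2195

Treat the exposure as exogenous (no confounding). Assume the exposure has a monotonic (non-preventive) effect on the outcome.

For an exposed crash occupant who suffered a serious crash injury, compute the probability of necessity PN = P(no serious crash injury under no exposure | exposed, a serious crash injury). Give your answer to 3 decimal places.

p₁ = P(outcome | exposed) = 612/1037 = 0.59016
p₀ = P(outcome | unexposed) = 858/2195 = 0.39089
Under exogeneity and monotonicity, PN = (p₁ − p₀)/p₁.
PN = (0.59016 − 0.39089) / 0.59016 ≈ 0.3377

PN ≈ 0.338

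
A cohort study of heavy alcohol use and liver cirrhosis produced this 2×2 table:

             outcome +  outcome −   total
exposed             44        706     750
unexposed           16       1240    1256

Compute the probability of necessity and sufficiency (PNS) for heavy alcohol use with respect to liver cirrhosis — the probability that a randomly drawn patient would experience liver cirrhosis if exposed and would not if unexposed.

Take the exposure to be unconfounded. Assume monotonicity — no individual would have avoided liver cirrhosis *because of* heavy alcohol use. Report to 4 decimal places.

PNS ≈ 0.0459

p₁ = P(outcome | exposed) = 44/750 = 0.058667
p₀ = P(outcome | unexposed) = 16/1256 = 0.012739
Under exogeneity and monotonicity, PNS = p₁ − p₀.
PNS = 0.058667 − 0.012739 = 0.045928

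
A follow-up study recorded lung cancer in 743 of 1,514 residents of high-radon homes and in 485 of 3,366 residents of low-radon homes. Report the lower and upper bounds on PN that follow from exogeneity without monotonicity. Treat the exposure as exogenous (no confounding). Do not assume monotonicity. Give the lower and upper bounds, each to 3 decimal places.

p₁ = P(outcome | exposed) = 743/1514 = 0.49075
p₀ = P(outcome | unexposed) = 485/3366 = 0.14409
Under exogeneity alone the bounds on PN are max{0,(p₁−p₀)/p₁} ≤ PN ≤ min{1,(1−p₀)/p₁}.
  lower = (p₁ − p₀)/p₁ = 0.34667 / 0.49075 ≈ 0.7064
  upper = min{1, (1 − p₀)/p₁} = 0.85591 / 0.49075 ≈ 1.7441 → capped at 1

0.706 ≤ PN ≤ 1.000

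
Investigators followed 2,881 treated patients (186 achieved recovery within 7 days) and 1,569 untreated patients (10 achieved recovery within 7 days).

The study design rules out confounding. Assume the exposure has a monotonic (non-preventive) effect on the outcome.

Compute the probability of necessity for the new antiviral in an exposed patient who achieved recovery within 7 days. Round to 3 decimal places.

PN ≈ 0.901

p₁ = P(outcome | exposed) = 186/2881 = 0.064561
p₀ = P(outcome | unexposed) = 10/1569 = 0.0063735
Under exogeneity and monotonicity, PN = (p₁ − p₀) / p₁.
PN = (0.064561 − 0.0063735) / 0.064561 = 0.058187 / 0.064561 ≈ 0.9013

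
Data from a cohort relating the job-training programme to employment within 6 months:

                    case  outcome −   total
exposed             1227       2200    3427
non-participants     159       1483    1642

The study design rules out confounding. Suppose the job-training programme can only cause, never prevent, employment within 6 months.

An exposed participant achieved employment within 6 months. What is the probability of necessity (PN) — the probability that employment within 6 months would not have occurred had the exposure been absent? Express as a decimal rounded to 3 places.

p₁ = P(outcome | exposed) = 1227/3427 = 0.35804
p₀ = P(outcome | unexposed) = 159/1642 = 0.096833
Under exogeneity and monotonicity, PN = (p₁ − p₀)/p₁.
PN = (0.35804 − 0.096833) / 0.35804 ≈ 0.7295

PN ≈ 0.730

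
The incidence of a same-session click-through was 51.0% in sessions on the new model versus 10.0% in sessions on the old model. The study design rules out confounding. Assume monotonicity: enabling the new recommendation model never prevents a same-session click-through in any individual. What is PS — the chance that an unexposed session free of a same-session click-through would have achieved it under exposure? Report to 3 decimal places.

p₁ = 0.51, p₀ = 0.1.
Under exogeneity and monotonicity, PS = (p₁ − p₀) / (1 − p₀).
PS = (0.51 − 0.1) / (1 − 0.1) = 0.41 / 0.9 ≈ 0.4556

PS ≈ 0.456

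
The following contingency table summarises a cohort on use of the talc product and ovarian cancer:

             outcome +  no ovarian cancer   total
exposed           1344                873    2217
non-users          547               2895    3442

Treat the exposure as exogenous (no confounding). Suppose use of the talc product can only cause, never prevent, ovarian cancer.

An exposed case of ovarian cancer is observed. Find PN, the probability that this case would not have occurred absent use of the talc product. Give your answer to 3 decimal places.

p₁ = P(outcome | exposed) = 1344/2217 = 0.60622
p₀ = P(outcome | unexposed) = 547/3442 = 0.15892
Under exogeneity and monotonicity, PN = (p₁ − p₀)/p₁.
PN = (0.60622 − 0.15892) / 0.60622 ≈ 0.7379

PN ≈ 0.738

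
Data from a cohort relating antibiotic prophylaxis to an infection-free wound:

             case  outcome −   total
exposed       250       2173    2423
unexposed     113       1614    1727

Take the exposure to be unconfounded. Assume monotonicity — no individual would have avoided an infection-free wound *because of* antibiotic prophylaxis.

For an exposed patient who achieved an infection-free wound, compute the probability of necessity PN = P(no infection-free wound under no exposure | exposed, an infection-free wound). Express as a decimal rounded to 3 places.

PN ≈ 0.366

p₁ = P(outcome | exposed) = 250/2423 = 0.10318
p₀ = P(outcome | unexposed) = 113/1727 = 0.065431
Under exogeneity and monotonicity, PN = (p₁ − p₀) / p₁.
PN = (0.10318 − 0.065431) / 0.10318 = 0.037746 / 0.10318 ≈ 0.3658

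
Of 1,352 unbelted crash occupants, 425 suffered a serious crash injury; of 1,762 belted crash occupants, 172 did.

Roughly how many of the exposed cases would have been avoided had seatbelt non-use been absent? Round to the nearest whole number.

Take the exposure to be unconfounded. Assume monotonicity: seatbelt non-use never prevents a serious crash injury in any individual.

about 293 cases

p₁ = P(outcome | exposed) = 425/1352 = 0.31435
p₀ = P(outcome | unexposed) = 172/1762 = 0.097616
PN = (p₁ − p₀)/p₁ = (0.31435 − 0.097616) / 0.31435 ≈ 0.68947.
Attributable cases ≈ PN × (exposed cases) = 0.68947 × 425 ≈ 293.02.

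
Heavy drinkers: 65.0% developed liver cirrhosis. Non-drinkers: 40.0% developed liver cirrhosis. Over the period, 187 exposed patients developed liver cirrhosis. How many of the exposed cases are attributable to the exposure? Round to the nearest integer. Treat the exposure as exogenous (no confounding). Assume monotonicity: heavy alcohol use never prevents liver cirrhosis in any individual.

p₁ = 0.65, p₀ = 0.4.
PN = (p₁ − p₀)/p₁ = (0.65 − 0.4) / 0.65 ≈ 0.38462.
Attributable cases ≈ PN × (exposed cases) = 0.38462 × 187 ≈ 71.92.

about 72 cases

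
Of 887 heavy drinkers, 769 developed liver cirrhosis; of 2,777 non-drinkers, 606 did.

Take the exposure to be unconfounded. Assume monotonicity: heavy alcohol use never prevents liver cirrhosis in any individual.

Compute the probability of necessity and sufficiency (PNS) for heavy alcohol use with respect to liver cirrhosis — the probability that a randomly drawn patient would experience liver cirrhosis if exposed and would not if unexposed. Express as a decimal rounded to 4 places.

p₁ = P(outcome | exposed) = 769/887 = 0.86697
p₀ = P(outcome | unexposed) = 606/2777 = 0.21822
Under exogeneity and monotonicity, PNS = p₁ − p₀.
PNS = 0.86697 − 0.21822 = 0.64875

PNS ≈ 0.6487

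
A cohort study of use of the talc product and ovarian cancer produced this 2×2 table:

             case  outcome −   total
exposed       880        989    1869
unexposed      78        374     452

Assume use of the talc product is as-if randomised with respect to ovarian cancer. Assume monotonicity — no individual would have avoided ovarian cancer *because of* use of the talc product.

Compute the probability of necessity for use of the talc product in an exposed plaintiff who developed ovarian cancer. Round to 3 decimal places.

p₁ = P(outcome | exposed) = 880/1869 = 0.47084
p₀ = P(outcome | unexposed) = 78/452 = 0.17257
Under exogeneity and monotonicity, PN = (p₁ − p₀) / p₁.
PN = (0.47084 − 0.17257) / 0.47084 = 0.29827 / 0.47084 ≈ 0.6335

PN ≈ 0.633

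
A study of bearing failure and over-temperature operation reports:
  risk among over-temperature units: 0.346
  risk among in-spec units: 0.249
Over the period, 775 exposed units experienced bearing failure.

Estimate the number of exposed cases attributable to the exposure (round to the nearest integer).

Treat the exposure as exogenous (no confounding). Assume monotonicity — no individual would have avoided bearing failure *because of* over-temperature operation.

about 217 cases

Let p₁ = 0.346, p₀ = 0.249.
PN = (p₁ − p₀)/p₁ = (0.346 − 0.249) / 0.346 ≈ 0.28035.
Attributable cases ≈ PN × (exposed cases) = 0.28035 × 775 ≈ 217.27.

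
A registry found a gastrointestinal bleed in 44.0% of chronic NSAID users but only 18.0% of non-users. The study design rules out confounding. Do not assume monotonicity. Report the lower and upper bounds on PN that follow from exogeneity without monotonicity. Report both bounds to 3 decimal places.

0.591 ≤ PN ≤ 1.000

p₁ = 0.44, p₀ = 0.18.
Under exogeneity alone the bounds on PN are max{0,(p₁−p₀)/p₁} ≤ PN ≤ min{1,(1−p₀)/p₁}.
  lower = (p₁ − p₀)/p₁ = 0.26 / 0.44 ≈ 0.5909
  upper = min{1, (1 − p₀)/p₁} = 0.82 / 0.44 ≈ 1.8636 → capped at 1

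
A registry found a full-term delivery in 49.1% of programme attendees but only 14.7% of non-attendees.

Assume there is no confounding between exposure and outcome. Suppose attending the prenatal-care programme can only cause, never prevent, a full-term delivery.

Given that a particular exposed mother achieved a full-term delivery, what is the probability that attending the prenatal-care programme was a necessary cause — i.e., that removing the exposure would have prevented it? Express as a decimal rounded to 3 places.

PN ≈ 0.701

p₁ = 0.491, p₀ = 0.147.
Under exogeneity and monotonicity, PN = (p₁ − p₀) / p₁.
PN = (0.491 − 0.147) / 0.491 = 0.344 / 0.491 ≈ 0.7006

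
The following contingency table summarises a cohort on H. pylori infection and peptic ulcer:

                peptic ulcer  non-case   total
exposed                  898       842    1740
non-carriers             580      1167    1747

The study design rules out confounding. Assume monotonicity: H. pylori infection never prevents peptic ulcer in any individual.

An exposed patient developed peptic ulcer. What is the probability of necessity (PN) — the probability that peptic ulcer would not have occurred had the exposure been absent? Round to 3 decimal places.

PN ≈ 0.357

p₁ = P(outcome | exposed) = 898/1740 = 0.51609
p₀ = P(outcome | unexposed) = 580/1747 = 0.332
Under exogeneity and monotonicity, PN = (p₁ − p₀) / p₁.
PN = (0.51609 − 0.332) / 0.51609 = 0.18409 / 0.51609 ≈ 0.3567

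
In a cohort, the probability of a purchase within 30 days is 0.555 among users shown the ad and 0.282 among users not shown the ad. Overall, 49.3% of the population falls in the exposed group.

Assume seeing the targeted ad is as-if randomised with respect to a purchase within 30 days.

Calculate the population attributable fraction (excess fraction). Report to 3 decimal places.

Let p₁ = 0.555, p₀ = 0.282.
Overall risk P(Y=1) = π·p₁ + (1−π)·p₀ = 0.493×0.555 + 0.507×0.282 = 0.41659.
Under exogeneity, PAF = [P(Y=1) − p₀] / P(Y=1).
PAF = (0.41659 − 0.282) / 0.41659 ≈ 0.3231

PAF ≈ 0.323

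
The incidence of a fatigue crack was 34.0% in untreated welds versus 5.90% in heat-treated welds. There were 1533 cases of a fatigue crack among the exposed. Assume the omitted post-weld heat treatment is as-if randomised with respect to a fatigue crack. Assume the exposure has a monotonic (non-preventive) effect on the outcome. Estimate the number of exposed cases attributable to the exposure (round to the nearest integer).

p₁ = 0.34, p₀ = 0.059.
PN = (p₁ − p₀)/p₁ = (0.34 − 0.059) / 0.34 ≈ 0.82647.
Attributable cases ≈ PN × (exposed cases) = 0.82647 × 1533 ≈ 1266.98.

about 1267 cases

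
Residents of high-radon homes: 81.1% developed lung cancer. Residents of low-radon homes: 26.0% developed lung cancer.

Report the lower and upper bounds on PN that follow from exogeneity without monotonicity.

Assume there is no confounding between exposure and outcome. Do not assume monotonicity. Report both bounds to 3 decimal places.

p₁ = 0.811, p₀ = 0.26.
Under exogeneity alone the bounds on PN are max{0,(p₁−p₀)/p₁} ≤ PN ≤ min{1,(1−p₀)/p₁}.
  lower = (p₁ − p₀)/p₁ = 0.551 / 0.811 ≈ 0.6794
  upper = min{1, (1 − p₀)/p₁} = 0.74 / 0.811 ≈ 0.9125

0.679 ≤ PN ≤ 0.912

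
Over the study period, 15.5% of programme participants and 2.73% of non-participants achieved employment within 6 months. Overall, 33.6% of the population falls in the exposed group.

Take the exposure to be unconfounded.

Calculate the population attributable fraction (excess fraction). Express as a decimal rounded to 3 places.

p₁ = 0.155, p₀ = 0.0273.
Overall risk P(Y=1) = π·p₁ + (1−π)·p₀ = 0.336×0.155 + 0.664×0.0273 = 0.070207.
Under exogeneity, PAF = [P(Y=1) − p₀] / P(Y=1).
PAF = (0.070207 − 0.0273) / 0.070207 ≈ 0.6112

PAF ≈ 0.611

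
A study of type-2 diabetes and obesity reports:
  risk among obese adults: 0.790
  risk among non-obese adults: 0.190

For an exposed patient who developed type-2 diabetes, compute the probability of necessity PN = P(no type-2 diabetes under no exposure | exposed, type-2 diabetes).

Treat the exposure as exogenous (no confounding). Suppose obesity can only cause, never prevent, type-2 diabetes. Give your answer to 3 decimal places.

Let p₁ = 0.79, p₀ = 0.19.
Under exogeneity and monotonicity, PN = (p₁ − p₀) / p₁.
PN = (0.79 − 0.19) / 0.79 = 0.6 / 0.79 ≈ 0.7595

PN ≈ 0.759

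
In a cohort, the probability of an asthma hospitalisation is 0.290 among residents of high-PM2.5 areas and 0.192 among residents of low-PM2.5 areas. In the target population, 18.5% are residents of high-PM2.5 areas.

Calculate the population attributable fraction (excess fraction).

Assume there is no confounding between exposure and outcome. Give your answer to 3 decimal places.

Let p₁ = 0.29, p₀ = 0.192.
Overall risk P(Y=1) = π·p₁ + (1−π)·p₀ = 0.185×0.29 + 0.815×0.192 = 0.21013.
Under exogeneity, PAF = [P(Y=1) − p₀] / P(Y=1).
PAF = (0.21013 − 0.192) / 0.21013 ≈ 0.0863

PAF ≈ 0.086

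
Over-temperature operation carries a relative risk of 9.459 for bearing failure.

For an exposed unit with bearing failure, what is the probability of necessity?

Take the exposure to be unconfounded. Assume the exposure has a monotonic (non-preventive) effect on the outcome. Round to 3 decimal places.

Under exogeneity and monotonicity, PN = (RR − 1) / RR = 1 − 1/RR.
PN = (9.459 − 1) / 9.459 = 8.459 / 9.459 ≈ 0.8943

PN ≈ 0.894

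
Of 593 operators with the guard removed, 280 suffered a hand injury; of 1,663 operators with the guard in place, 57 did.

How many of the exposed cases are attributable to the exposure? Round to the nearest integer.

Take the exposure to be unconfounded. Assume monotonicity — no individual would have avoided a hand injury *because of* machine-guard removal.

about 260 cases

p₁ = P(outcome | exposed) = 280/593 = 0.47218
p₀ = P(outcome | unexposed) = 57/1663 = 0.034275
PN = (p₁ − p₀)/p₁ = (0.47218 − 0.034275) / 0.47218 ≈ 0.92741.
Attributable cases ≈ PN × (exposed cases) = 0.92741 × 280 ≈ 259.67.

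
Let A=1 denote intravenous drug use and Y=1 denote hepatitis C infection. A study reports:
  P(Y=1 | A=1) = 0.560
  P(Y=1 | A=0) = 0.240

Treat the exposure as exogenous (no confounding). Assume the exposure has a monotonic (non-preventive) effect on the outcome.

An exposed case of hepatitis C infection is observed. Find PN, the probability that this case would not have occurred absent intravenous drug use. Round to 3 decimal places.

PN ≈ 0.571

Let p₁ = 0.56, p₀ = 0.24.
Under exogeneity and monotonicity, PN = (p₁ − p₀) / p₁.
PN = (0.56 − 0.24) / 0.56 = 0.32 / 0.56 ≈ 0.5714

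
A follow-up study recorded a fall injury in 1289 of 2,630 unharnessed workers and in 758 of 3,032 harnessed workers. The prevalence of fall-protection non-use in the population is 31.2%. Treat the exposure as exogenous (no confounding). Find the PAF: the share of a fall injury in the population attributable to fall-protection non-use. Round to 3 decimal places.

p₁ = P(outcome | exposed) = 1289/2630 = 0.49011
p₀ = P(outcome | unexposed) = 758/3032 = 0.25
Overall risk P(Y=1) = π·p₁ + (1−π)·p₀ = 0.312×0.49011 + 0.688×0.25 = 0.32492.
Under exogeneity, PAF = [P(Y=1) − p₀] / P(Y=1).
PAF = (0.32492 − 0.25) / 0.32492 ≈ 0.2306

PAF ≈ 0.231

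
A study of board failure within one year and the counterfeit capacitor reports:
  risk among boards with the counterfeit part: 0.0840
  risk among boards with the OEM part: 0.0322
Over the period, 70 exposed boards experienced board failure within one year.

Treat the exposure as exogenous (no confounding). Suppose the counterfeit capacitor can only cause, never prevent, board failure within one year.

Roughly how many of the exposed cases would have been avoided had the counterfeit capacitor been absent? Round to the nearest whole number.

about 43 cases

Let p₁ = 0.084, p₀ = 0.0322.
PN = (p₁ − p₀)/p₁ = (0.084 − 0.0322) / 0.084 ≈ 0.61667.
Attributable cases ≈ PN × (exposed cases) = 0.61667 × 70 ≈ 43.17.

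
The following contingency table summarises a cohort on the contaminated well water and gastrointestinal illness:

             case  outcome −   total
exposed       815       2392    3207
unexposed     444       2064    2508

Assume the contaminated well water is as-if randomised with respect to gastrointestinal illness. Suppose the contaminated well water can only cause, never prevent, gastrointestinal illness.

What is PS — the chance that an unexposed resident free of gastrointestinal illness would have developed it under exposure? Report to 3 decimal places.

p₁ = P(outcome | exposed) = 815/3207 = 0.25413
p₀ = P(outcome | unexposed) = 444/2508 = 0.17703
Under exogeneity and monotonicity, PS = (p₁ − p₀)/(1 − p₀).
PS = (0.25413 − 0.17703) / 0.82297 ≈ 0.0937

PS ≈ 0.094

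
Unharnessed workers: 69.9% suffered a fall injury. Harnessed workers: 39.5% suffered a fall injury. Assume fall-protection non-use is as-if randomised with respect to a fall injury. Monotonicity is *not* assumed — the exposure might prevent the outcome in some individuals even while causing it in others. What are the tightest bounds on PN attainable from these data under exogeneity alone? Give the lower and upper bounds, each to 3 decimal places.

p₁ = 0.699, p₀ = 0.395.
Under exogeneity alone the bounds on PN are max{0,(p₁−p₀)/p₁} ≤ PN ≤ min{1,(1−p₀)/p₁}.
  lower = (p₁ − p₀)/p₁ = 0.304 / 0.699 ≈ 0.4349
  upper = min{1, (1 − p₀)/p₁} = 0.605 / 0.699 ≈ 0.8655

0.435 ≤ PN ≤ 0.866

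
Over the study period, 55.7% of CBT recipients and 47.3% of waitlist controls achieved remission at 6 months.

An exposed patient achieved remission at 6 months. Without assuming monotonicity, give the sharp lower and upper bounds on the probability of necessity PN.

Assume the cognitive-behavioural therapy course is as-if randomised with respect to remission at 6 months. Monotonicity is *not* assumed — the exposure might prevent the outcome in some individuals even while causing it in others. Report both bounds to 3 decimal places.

p₁ = 0.557, p₀ = 0.473.
Under exogeneity alone the bounds on PN are max{0,(p₁−p₀)/p₁} ≤ PN ≤ min{1,(1−p₀)/p₁}.
  lower = (p₁ − p₀)/p₁ = 0.084 / 0.557 ≈ 0.1508
  upper = min{1, (1 − p₀)/p₁} = 0.527 / 0.557 ≈ 0.9461

0.151 ≤ PN ≤ 0.946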